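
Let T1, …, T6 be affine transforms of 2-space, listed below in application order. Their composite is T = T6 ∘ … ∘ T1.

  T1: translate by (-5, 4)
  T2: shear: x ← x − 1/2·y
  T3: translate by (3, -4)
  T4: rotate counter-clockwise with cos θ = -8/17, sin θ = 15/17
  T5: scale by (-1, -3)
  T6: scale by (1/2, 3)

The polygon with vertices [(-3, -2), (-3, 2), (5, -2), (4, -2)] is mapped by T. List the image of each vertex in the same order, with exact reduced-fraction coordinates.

image vertices: (-39/17, 666/17), (-1, 72), (-7/17, -414/17), (-11/17, -279/17)

T1 translate by (-5, 4): (-3, -2) → (-8, 2); (-3, 2) → (-8, 6); (5, -2) → (0, 2); (4, -2) → (-1, 2)
T2 shear: x ← x − 1/2·y: (-8, 2) → (-9, 2); (-8, 6) → (-11, 6); (0, 2) → (-1, 2); (-1, 2) → (-2, 2)
T3 translate by (3, -4): (-9, 2) → (-6, -2); (-11, 6) → (-8, 2); (-1, 2) → (2, -2); (-2, 2) → (1, -2)
T4 rotate counter-clockwise with cos θ = -8/17, sin θ = 15/17: (-6, -2) → (78/17, -74/17); (-8, 2) → (2, -8); (2, -2) → (14/17, 46/17); (1, -2) → (22/17, 31/17)
T5 scale by (-1, -3): (78/17, -74/17) → (-78/17, 222/17); (2, -8) → (-2, 24); (14/17, 46/17) → (-14/17, -138/17); (22/17, 31/17) → (-22/17, -93/17)
T6 scale by (1/2, 3): (-78/17, 222/17) → (-39/17, 666/17); (-2, 24) → (-1, 72); (-14/17, -138/17) → (-7/17, -414/17); (-22/17, -93/17) → (-11/17, -279/17)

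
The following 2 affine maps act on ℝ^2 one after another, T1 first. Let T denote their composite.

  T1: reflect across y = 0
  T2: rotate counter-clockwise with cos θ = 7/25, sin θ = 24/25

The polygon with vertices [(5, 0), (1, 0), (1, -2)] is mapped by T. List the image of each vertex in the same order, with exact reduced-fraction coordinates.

T1 reflect across y = 0: (5, 0) → (5, 0); (1, 0) → (1, 0); (1, -2) → (1, 2)
T2 rotate counter-clockwise with cos θ = 7/25, sin θ = 24/25: (5, 0) → (7/5, 24/5); (1, 0) → (7/25, 24/25); (1, 2) → (-41/25, 38/25)

image vertices: (7/5, 24/5), (7/25, 24/25), (-41/25, 38/25)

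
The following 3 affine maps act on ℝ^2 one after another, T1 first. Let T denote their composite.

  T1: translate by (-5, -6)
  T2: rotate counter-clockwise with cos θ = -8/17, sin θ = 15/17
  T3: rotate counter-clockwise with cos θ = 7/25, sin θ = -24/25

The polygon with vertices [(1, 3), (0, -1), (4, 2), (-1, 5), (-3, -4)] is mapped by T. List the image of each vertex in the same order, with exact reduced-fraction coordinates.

T1 translate by (-5, -6): (1, 3) → (-4, -3); (0, -1) → (-5, -7); (4, 2) → (-1, -4); (-1, 5) → (-6, -1); (-3, -4) → (-8, -10)
T2 rotate counter-clockwise with cos θ = -8/17, sin θ = 15/17: (-4, -3) → (77/17, -36/17); (-5, -7) → (145/17, -19/17); (-1, -4) → (4, 1); (-6, -1) → (63/17, -82/17); (-8, -10) → (214/17, -40/17)
T3 rotate counter-clockwise with cos θ = 7/25, sin θ = -24/25: (77/17, -36/17) → (-13/17, -84/17); (145/17, -19/17) → (559/425, -3613/425); (4, 1) → (52/25, -89/25); (63/17, -82/17) → (-1527/425, -2086/425); (214/17, -40/17) → (538/425, -5416/425)

image vertices: (-13/17, -84/17), (559/425, -3613/425), (52/25, -89/25), (-1527/425, -2086/425), (538/425, -5416/425)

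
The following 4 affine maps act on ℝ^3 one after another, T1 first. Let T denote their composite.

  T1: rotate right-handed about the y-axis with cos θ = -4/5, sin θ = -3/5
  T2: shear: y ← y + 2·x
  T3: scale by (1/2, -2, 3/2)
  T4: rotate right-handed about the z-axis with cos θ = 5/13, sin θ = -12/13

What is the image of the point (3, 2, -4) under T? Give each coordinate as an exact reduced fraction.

T(p) = (-48/13, -20/13, 15/2)

T1 rotate right-handed about the y-axis with cos θ = -4/5, sin θ = -3/5: (3, 2, -4) → (0, 2, 5)
T2 shear: y ← y + 2·x: (0, 2, 5) → (0, 2, 5)
T3 scale by (1/2, -2, 3/2): (0, 2, 5) → (0, -4, 15/2)
T4 rotate right-handed about the z-axis with cos θ = 5/13, sin θ = -12/13: (0, -4, 15/2) → (-48/13, -20/13, 15/2)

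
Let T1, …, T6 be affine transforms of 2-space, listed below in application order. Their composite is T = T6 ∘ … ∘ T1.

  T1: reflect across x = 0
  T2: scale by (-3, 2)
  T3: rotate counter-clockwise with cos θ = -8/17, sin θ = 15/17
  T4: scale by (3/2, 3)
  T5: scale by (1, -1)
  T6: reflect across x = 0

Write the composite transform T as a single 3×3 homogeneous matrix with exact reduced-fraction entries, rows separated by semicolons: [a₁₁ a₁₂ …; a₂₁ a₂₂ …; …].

T = [36/17 45/17 0; -135/17 48/17 0; 0 0 1]

T1 = [-1 0 0; 0 1 0; 0 0 1]
T2·T1 = [3 0 0; 0 2 0; 0 0 1]
T3·…·T1 = [-24/17 -30/17 0; 45/17 -16/17 0; 0 0 1]
T4·…·T1 = [-36/17 -45/17 0; 135/17 -48/17 0; 0 0 1]
T5·…·T1 = [-36/17 -45/17 0; -135/17 48/17 0; 0 0 1]
T6·…·T1 = [36/17 45/17 0; -135/17 48/17 0; 0 0 1]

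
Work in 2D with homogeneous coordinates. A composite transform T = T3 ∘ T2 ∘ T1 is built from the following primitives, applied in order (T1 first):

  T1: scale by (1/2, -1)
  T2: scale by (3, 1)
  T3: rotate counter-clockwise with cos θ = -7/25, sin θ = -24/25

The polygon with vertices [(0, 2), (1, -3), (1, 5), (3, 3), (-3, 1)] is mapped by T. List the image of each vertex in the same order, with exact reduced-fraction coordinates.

image vertices: (-48/25, 14/25), (123/50, -57/25), (-261/50, -1/25), (-207/50, -87/25), (3/10, 23/5)

T1 scale by (1/2, -1): (0, 2) → (0, -2); (1, -3) → (1/2, 3); (1, 5) → (1/2, -5); (3, 3) → (3/2, -3); (-3, 1) → (-3/2, -1)
T2 scale by (3, 1): (0, -2) → (0, -2); (1/2, 3) → (3/2, 3); (1/2, -5) → (3/2, -5); (3/2, -3) → (9/2, -3); (-3/2, -1) → (-9/2, -1)
T3 rotate counter-clockwise with cos θ = -7/25, sin θ = -24/25: (0, -2) → (-48/25, 14/25); (3/2, 3) → (123/50, -57/25); (3/2, -5) → (-261/50, -1/25); (9/2, -3) → (-207/50, -87/25); (-9/2, -1) → (3/10, 23/5)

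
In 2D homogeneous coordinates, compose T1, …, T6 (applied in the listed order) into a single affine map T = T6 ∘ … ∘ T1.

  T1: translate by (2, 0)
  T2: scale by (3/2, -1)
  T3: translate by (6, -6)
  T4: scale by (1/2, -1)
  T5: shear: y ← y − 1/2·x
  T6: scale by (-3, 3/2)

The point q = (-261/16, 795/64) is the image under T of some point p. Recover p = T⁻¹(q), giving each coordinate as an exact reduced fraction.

p = (5/4, 5)

T1 = [1 0 2; 0 1 0; 0 0 1]
T2·T1 = [3/2 0 3; 0 -1 0; 0 0 1]
T3·…·T1 = [3/2 0 9; 0 -1 -6; 0 0 1]
T4·…·T1 = [3/4 0 9/2; 0 1 6; 0 0 1]
T5·…·T1 = [3/4 0 9/2; -3/8 1 15/4; 0 0 1]
T6·…·T1 = [-9/4 0 -27/2; -9/16 3/2 45/8; 0 0 1]
det M = -27/8; M⁻¹ = [-4/9 0 -6; -1/6 2/3 -6; 0 0 1]
M⁻¹ · (-261/16, 795/64)ᵀ = (5/4, 5)ᵀ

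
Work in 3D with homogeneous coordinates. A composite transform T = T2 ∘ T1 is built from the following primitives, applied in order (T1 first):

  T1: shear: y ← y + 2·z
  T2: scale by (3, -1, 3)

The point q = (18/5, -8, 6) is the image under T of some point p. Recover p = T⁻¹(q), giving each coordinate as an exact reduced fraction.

T1 = [1 0 0 0; 0 1 2 0; 0 0 1 0; 0 0 0 1]
T2·T1 = [3 0 0 0; 0 -1 -2 0; 0 0 3 0; 0 0 0 1]
det M = -9; M⁻¹ = [1/3 0 0 0; 0 -1 -2/3 0; 0 0 1/3 0; 0 0 0 1]
M⁻¹ · (18/5, -8, 6)ᵀ = (6/5, 4, 2)ᵀ

p = (6/5, 4, 2)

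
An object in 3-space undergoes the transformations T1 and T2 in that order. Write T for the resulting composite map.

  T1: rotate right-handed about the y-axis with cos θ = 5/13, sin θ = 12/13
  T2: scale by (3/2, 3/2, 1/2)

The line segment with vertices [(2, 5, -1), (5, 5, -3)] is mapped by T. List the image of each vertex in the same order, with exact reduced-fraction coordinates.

T1 rotate right-handed about the y-axis with cos θ = 5/13, sin θ = 12/13: (2, 5, -1) → (-2/13, 5, -29/13); (5, 5, -3) → (-11/13, 5, -75/13)
T2 scale by (3/2, 3/2, 1/2): (-2/13, 5, -29/13) → (-3/13, 15/2, -29/26); (-11/13, 5, -75/13) → (-33/26, 15/2, -75/26)

image vertices: (-3/13, 15/2, -29/26), (-33/26, 15/2, -75/26)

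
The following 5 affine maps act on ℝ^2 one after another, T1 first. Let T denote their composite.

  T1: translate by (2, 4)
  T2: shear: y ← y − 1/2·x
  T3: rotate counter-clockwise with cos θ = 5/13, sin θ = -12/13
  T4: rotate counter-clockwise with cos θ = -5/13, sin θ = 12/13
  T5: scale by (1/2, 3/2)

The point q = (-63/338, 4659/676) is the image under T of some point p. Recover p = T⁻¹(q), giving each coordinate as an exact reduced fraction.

p = (1, 1)

T1 = [1 0 2; 0 1 4; 0 0 1]
T2·T1 = [1 0 2; -1/2 1 3; 0 0 1]
T3·…·T1 = [-1/13 12/13 46/13; -29/26 5/13 -9/13; 0 0 1]
T4·…·T1 = [179/169 -120/169 -122/169; 121/338 119/169 597/169; 0 0 1]
T5·…·T1 = [179/338 -60/169 -61/169; 363/676 357/338 1791/338; 0 0 1]
det M = 3/4; M⁻¹ = [238/169 80/169 -2; -121/169 358/507 -4; 0 0 1]
M⁻¹ · (-63/338, 4659/676)ᵀ = (1, 1)ᵀ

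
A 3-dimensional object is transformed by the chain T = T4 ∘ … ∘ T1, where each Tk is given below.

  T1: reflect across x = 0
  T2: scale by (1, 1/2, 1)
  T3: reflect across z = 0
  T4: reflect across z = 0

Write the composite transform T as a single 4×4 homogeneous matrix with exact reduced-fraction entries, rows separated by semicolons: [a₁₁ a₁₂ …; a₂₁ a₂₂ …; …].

T = [-1 0 0 0; 0 1/2 0 0; 0 0 1 0; 0 0 0 1]

T1 = [-1 0 0 0; 0 1 0 0; 0 0 1 0; 0 0 0 1]
T2·T1 = [-1 0 0 0; 0 1/2 0 0; 0 0 1 0; 0 0 0 1]
T3·…·T1 = [-1 0 0 0; 0 1/2 0 0; 0 0 -1 0; 0 0 0 1]
T4·…·T1 = [-1 0 0 0; 0 1/2 0 0; 0 0 1 0; 0 0 0 1]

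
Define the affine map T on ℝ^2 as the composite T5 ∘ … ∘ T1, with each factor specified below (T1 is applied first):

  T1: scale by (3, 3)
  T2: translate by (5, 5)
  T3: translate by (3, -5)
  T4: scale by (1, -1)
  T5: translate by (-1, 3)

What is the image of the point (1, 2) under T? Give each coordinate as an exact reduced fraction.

T(p) = (10, -3)

T1 scale by (3, 3): (1, 2) → (3, 6)
T2 translate by (5, 5): (3, 6) → (8, 11)
T3 translate by (3, -5): (8, 11) → (11, 6)
T4 scale by (1, -1): (11, 6) → (11, -6)
T5 translate by (-1, 3): (11, -6) → (10, -3)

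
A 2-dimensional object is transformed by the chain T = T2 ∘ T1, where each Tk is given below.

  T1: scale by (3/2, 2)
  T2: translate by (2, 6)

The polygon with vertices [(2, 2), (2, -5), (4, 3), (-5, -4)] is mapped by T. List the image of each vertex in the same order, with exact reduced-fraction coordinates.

T1 scale by (3/2, 2): (2, 2) → (3, 4); (2, -5) → (3, -10); (4, 3) → (6, 6); (-5, -4) → (-15/2, -8)
T2 translate by (2, 6): (3, 4) → (5, 10); (3, -10) → (5, -4); (6, 6) → (8, 12); (-15/2, -8) → (-11/2, -2)

image vertices: (5, 10), (5, -4), (8, 12), (-11/2, -2)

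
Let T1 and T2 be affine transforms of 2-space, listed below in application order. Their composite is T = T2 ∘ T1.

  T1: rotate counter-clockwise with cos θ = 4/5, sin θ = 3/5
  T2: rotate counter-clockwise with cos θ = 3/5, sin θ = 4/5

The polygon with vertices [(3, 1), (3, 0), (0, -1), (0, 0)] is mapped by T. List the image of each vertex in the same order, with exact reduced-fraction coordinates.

T1 rotate counter-clockwise with cos θ = 4/5, sin θ = 3/5: (3, 1) → (9/5, 13/5); (3, 0) → (12/5, 9/5); (0, -1) → (3/5, -4/5); (0, 0) → (0, 0)
T2 rotate counter-clockwise with cos θ = 3/5, sin θ = 4/5: (9/5, 13/5) → (-1, 3); (12/5, 9/5) → (0, 3); (3/5, -4/5) → (1, 0); (0, 0) → (0, 0)

image vertices: (-1, 3), (0, 3), (1, 0), (0, 0)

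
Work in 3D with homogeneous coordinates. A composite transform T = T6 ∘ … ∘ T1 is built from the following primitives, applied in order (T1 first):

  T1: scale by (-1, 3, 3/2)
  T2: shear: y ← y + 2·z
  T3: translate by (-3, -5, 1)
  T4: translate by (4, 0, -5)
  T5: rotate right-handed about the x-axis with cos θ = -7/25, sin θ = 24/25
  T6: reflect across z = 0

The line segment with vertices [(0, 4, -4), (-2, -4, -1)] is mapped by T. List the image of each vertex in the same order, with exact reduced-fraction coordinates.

T1 scale by (-1, 3, 3/2): (0, 4, -4) → (0, 12, -6); (-2, -4, -1) → (2, -12, -3/2)
T2 shear: y ← y + 2·z: (0, 12, -6) → (0, 0, -6); (2, -12, -3/2) → (2, -15, -3/2)
T3 translate by (-3, -5, 1): (0, 0, -6) → (-3, -5, -5); (2, -15, -3/2) → (-1, -20, -1/2)
T4 translate by (4, 0, -5): (-3, -5, -5) → (1, -5, -10); (-1, -20, -1/2) → (3, -20, -11/2)
T5 rotate right-handed about the x-axis with cos θ = -7/25, sin θ = 24/25: (1, -5, -10) → (1, 11, -2); (3, -20, -11/2) → (3, 272/25, -883/50)
T6 reflect across z = 0: (1, 11, -2) → (1, 11, 2); (3, 272/25, -883/50) → (3, 272/25, 883/50)

image vertices: (1, 11, 2), (3, 272/25, 883/50)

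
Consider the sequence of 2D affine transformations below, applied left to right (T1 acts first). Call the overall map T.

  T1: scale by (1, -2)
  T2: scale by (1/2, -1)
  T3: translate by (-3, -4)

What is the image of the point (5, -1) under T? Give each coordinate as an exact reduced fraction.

T(p) = (-1/2, -6)

T1 scale by (1, -2): (5, -1) → (5, 2)
T2 scale by (1/2, -1): (5, 2) → (5/2, -2)
T3 translate by (-3, -4): (5/2, -2) → (-1/2, -6)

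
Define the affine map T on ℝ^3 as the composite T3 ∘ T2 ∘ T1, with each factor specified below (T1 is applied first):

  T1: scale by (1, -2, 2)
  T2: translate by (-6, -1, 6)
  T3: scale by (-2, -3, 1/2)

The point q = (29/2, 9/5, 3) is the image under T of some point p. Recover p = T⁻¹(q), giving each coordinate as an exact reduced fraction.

T1 = [1 0 0 0; 0 -2 0 0; 0 0 2 0; 0 0 0 1]
T2·T1 = [1 0 0 -6; 0 -2 0 -1; 0 0 2 6; 0 0 0 1]
T3·…·T1 = [-2 0 0 12; 0 6 0 3; 0 0 1 3; 0 0 0 1]
det M = -12; M⁻¹ = [-1/2 0 0 6; 0 1/6 0 -1/2; 0 0 1 -3; 0 0 0 1]
M⁻¹ · (29/2, 9/5, 3)ᵀ = (-5/4, -1/5, 0)ᵀ

p = (-5/4, -1/5, 0)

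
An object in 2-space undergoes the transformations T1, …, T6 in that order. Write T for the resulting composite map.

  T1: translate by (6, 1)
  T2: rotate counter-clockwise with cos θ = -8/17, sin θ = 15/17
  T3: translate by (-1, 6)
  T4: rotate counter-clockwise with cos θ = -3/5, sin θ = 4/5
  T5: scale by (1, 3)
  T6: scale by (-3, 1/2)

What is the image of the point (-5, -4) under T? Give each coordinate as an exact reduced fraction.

T(p) = (1872/85, -1029/170)

T1 translate by (6, 1): (-5, -4) → (1, -3)
T2 rotate counter-clockwise with cos θ = -8/17, sin θ = 15/17: (1, -3) → (37/17, 39/17)
T3 translate by (-1, 6): (37/17, 39/17) → (20/17, 141/17)
T4 rotate counter-clockwise with cos θ = -3/5, sin θ = 4/5: (20/17, 141/17) → (-624/85, -343/85)
T5 scale by (1, 3): (-624/85, -343/85) → (-624/85, -1029/85)
T6 scale by (-3, 1/2): (-624/85, -1029/85) → (1872/85, -1029/170)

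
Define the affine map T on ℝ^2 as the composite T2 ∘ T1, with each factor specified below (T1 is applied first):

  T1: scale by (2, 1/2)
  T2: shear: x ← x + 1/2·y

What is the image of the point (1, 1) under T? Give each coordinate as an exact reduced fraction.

T1 scale by (2, 1/2): (1, 1) → (2, 1/2)
T2 shear: x ← x + 1/2·y: (2, 1/2) → (9/4, 1/2)

T(p) = (9/4, 1/2)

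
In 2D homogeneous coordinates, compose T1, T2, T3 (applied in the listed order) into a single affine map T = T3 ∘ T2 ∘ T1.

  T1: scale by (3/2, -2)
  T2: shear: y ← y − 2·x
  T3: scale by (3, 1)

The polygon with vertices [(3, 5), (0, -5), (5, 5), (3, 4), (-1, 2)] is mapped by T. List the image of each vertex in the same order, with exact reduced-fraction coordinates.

T1 scale by (3/2, -2): (3, 5) → (9/2, -10); (0, -5) → (0, 10); (5, 5) → (15/2, -10); (3, 4) → (9/2, -8); (-1, 2) → (-3/2, -4)
T2 shear: y ← y − 2·x: (9/2, -10) → (9/2, -19); (0, 10) → (0, 10); (15/2, -10) → (15/2, -25); (9/2, -8) → (9/2, -17); (-3/2, -4) → (-3/2, -1)
T3 scale by (3, 1): (9/2, -19) → (27/2, -19); (0, 10) → (0, 10); (15/2, -25) → (45/2, -25); (9/2, -17) → (27/2, -17); (-3/2, -1) → (-9/2, -1)

image vertices: (27/2, -19), (0, 10), (45/2, -25), (27/2, -17), (-9/2, -1)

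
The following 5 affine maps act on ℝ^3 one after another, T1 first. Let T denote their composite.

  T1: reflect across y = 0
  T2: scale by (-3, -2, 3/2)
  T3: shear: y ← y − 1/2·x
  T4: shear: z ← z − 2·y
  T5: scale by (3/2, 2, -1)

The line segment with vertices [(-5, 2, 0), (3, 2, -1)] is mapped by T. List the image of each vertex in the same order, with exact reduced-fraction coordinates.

T1 reflect across y = 0: (-5, 2, 0) → (-5, -2, 0); (3, 2, -1) → (3, -2, -1)
T2 scale by (-3, -2, 3/2): (-5, -2, 0) → (15, 4, 0); (3, -2, -1) → (-9, 4, -3/2)
T3 shear: y ← y − 1/2·x: (15, 4, 0) → (15, -7/2, 0); (-9, 4, -3/2) → (-9, 17/2, -3/2)
T4 shear: z ← z − 2·y: (15, -7/2, 0) → (15, -7/2, 7); (-9, 17/2, -3/2) → (-9, 17/2, -37/2)
T5 scale by (3/2, 2, -1): (15, -7/2, 7) → (45/2, -7, -7); (-9, 17/2, -37/2) → (-27/2, 17, 37/2)

image vertices: (45/2, -7, -7), (-27/2, 17, 37/2)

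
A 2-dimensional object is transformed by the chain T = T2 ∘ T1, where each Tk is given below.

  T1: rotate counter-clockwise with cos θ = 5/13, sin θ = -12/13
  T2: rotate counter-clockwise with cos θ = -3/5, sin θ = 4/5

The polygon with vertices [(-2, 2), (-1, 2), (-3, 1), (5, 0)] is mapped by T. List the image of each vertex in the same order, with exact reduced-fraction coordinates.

T1 rotate counter-clockwise with cos θ = 5/13, sin θ = -12/13: (-2, 2) → (14/13, 34/13); (-1, 2) → (19/13, 22/13); (-3, 1) → (-3/13, 41/13); (5, 0) → (25/13, -60/13)
T2 rotate counter-clockwise with cos θ = -3/5, sin θ = 4/5: (14/13, 34/13) → (-178/65, -46/65); (19/13, 22/13) → (-29/13, 2/13); (-3/13, 41/13) → (-31/13, -27/13); (25/13, -60/13) → (33/13, 56/13)

image vertices: (-178/65, -46/65), (-29/13, 2/13), (-31/13, -27/13), (33/13, 56/13)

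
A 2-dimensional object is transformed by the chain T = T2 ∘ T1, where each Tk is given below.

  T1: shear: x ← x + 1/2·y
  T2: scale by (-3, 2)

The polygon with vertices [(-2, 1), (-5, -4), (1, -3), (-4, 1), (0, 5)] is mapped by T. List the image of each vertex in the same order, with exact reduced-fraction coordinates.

image vertices: (9/2, 2), (21, -8), (3/2, -6), (21/2, 2), (-15/2, 10)

T1 shear: x ← x + 1/2·y: (-2, 1) → (-3/2, 1); (-5, -4) → (-7, -4); (1, -3) → (-1/2, -3); (-4, 1) → (-7/2, 1); (0, 5) → (5/2, 5)
T2 scale by (-3, 2): (-3/2, 1) → (9/2, 2); (-7, -4) → (21, -8); (-1/2, -3) → (3/2, -6); (-7/2, 1) → (21/2, 2); (5/2, 5) → (-15/2, 10)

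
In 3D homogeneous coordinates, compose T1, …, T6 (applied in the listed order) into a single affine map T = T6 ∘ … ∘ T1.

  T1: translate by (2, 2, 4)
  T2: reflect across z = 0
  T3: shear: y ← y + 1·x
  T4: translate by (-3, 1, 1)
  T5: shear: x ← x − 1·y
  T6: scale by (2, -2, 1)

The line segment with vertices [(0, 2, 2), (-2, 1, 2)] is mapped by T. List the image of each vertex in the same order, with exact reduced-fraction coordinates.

image vertices: (-16, -14, -5), (-14, -8, -5)

T1 translate by (2, 2, 4): (0, 2, 2) → (2, 4, 6); (-2, 1, 2) → (0, 3, 6)
T2 reflect across z = 0: (2, 4, 6) → (2, 4, -6); (0, 3, 6) → (0, 3, -6)
T3 shear: y ← y + 1·x: (2, 4, -6) → (2, 6, -6); (0, 3, -6) → (0, 3, -6)
T4 translate by (-3, 1, 1): (2, 6, -6) → (-1, 7, -5); (0, 3, -6) → (-3, 4, -5)
T5 shear: x ← x − 1·y: (-1, 7, -5) → (-8, 7, -5); (-3, 4, -5) → (-7, 4, -5)
T6 scale by (2, -2, 1): (-8, 7, -5) → (-16, -14, -5); (-7, 4, -5) → (-14, -8, -5)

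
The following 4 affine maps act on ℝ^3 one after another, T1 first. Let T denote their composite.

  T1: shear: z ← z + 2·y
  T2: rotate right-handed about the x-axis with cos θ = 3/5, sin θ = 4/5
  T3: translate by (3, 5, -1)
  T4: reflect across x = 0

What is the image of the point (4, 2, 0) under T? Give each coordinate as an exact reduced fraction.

T(p) = (-7, 3, 3)

T1 shear: z ← z + 2·y: (4, 2, 0) → (4, 2, 4)
T2 rotate right-handed about the x-axis with cos θ = 3/5, sin θ = 4/5: (4, 2, 4) → (4, -2, 4)
T3 translate by (3, 5, -1): (4, -2, 4) → (7, 3, 3)
T4 reflect across x = 0: (7, 3, 3) → (-7, 3, 3)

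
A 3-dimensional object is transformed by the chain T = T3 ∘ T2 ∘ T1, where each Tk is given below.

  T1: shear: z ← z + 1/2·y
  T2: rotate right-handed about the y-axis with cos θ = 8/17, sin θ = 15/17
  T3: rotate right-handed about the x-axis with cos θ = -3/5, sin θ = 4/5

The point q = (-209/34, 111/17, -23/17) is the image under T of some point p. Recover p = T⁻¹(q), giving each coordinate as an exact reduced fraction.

p = (1, -5, -5)

T1 = [1 0 0 0; 0 1 0 0; 0 1/2 1 0; 0 0 0 1]
T2·T1 = [8/17 15/34 15/17 0; 0 1 0 0; -15/17 4/17 8/17 0; 0 0 0 1]
T3·…·T1 = [8/17 15/34 15/17 0; 12/17 -67/85 -32/85 0; 9/17 56/85 -24/85 0; 0 0 0 1]
det M = 1; M⁻¹ = [8/17 12/17 9/17 0; 0 -3/5 4/5 0; 15/17 -13/170 -58/85 0; 0 0 0 1]
M⁻¹ · (-209/34, 111/17, -23/17)ᵀ = (1, -5, -5)ᵀ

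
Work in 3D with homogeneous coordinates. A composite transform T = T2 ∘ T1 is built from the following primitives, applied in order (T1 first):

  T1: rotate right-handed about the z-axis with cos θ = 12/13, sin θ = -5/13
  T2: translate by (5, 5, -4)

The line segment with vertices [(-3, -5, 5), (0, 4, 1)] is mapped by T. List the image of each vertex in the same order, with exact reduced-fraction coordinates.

image vertices: (4/13, 20/13, 1), (85/13, 113/13, -3)

T1 rotate right-handed about the z-axis with cos θ = 12/13, sin θ = -5/13: (-3, -5, 5) → (-61/13, -45/13, 5); (0, 4, 1) → (20/13, 48/13, 1)
T2 translate by (5, 5, -4): (-61/13, -45/13, 5) → (4/13, 20/13, 1); (20/13, 48/13, 1) → (85/13, 113/13, -3)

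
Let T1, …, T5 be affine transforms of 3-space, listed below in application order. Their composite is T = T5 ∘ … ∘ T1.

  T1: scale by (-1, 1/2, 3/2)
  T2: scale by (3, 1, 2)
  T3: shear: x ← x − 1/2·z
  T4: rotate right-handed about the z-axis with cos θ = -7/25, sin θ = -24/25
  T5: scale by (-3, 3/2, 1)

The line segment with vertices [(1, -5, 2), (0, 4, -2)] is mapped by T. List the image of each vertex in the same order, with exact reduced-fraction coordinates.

T1 scale by (-1, 1/2, 3/2): (1, -5, 2) → (-1, -5/2, 3); (0, 4, -2) → (0, 2, -3)
T2 scale by (3, 1, 2): (-1, -5/2, 3) → (-3, -5/2, 6); (0, 2, -3) → (0, 2, -6)
T3 shear: x ← x − 1/2·z: (-3, -5/2, 6) → (-6, -5/2, 6); (0, 2, -6) → (3, 2, -6)
T4 rotate right-handed about the z-axis with cos θ = -7/25, sin θ = -24/25: (-6, -5/2, 6) → (-18/25, 323/50, 6); (3, 2, -6) → (27/25, -86/25, -6)
T5 scale by (-3, 3/2, 1): (-18/25, 323/50, 6) → (54/25, 969/100, 6); (27/25, -86/25, -6) → (-81/25, -129/25, -6)

image vertices: (54/25, 969/100, 6), (-81/25, -129/25, -6)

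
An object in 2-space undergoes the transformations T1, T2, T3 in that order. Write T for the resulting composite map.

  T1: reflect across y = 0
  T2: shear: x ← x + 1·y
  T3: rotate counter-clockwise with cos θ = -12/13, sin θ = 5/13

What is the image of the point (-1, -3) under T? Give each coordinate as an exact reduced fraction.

T(p) = (-3, -2)

T1 reflect across y = 0: (-1, -3) → (-1, 3)
T2 shear: x ← x + 1·y: (-1, 3) → (2, 3)
T3 rotate counter-clockwise with cos θ = -12/13, sin θ = 5/13: (2, 3) → (-3, -2)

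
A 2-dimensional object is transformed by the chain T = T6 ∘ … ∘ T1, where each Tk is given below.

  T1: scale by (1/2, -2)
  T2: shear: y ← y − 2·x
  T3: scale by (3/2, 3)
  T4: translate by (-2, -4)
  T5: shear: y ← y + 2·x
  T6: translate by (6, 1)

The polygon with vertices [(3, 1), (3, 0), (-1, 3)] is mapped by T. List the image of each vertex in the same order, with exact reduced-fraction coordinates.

image vertices: (25/4, -35/2), (25/4, -23/2), (13/4, -47/2)

T1 scale by (1/2, -2): (3, 1) → (3/2, -2); (3, 0) → (3/2, 0); (-1, 3) → (-1/2, -6)
T2 shear: y ← y − 2·x: (3/2, -2) → (3/2, -5); (3/2, 0) → (3/2, -3); (-1/2, -6) → (-1/2, -5)
T3 scale by (3/2, 3): (3/2, -5) → (9/4, -15); (3/2, -3) → (9/4, -9); (-1/2, -5) → (-3/4, -15)
T4 translate by (-2, -4): (9/4, -15) → (1/4, -19); (9/4, -9) → (1/4, -13); (-3/4, -15) → (-11/4, -19)
T5 shear: y ← y + 2·x: (1/4, -19) → (1/4, -37/2); (1/4, -13) → (1/4, -25/2); (-11/4, -19) → (-11/4, -49/2)
T6 translate by (6, 1): (1/4, -37/2) → (25/4, -35/2); (1/4, -25/2) → (25/4, -23/2); (-11/4, -49/2) → (13/4, -47/2)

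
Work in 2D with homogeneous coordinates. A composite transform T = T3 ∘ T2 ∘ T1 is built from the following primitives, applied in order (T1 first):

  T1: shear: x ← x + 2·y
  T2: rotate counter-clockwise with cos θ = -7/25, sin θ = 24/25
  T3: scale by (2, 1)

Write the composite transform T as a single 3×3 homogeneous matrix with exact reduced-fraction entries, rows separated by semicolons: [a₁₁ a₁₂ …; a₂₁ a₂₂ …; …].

T = [-14/25 -76/25 0; 24/25 41/25 0; 0 0 1]

T1 = [1 2 0; 0 1 0; 0 0 1]
T2·T1 = [-7/25 -38/25 0; 24/25 41/25 0; 0 0 1]
T3·…·T1 = [-14/25 -76/25 0; 24/25 41/25 0; 0 0 1]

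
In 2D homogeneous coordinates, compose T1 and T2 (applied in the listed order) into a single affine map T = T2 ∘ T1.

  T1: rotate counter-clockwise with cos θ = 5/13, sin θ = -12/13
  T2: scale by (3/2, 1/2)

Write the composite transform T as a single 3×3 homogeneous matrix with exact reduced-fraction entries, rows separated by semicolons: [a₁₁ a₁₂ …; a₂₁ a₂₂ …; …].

T = [15/26 18/13 0; -6/13 5/26 0; 0 0 1]

T1 = [5/13 12/13 0; -12/13 5/13 0; 0 0 1]
T2·T1 = [15/26 18/13 0; -6/13 5/26 0; 0 0 1]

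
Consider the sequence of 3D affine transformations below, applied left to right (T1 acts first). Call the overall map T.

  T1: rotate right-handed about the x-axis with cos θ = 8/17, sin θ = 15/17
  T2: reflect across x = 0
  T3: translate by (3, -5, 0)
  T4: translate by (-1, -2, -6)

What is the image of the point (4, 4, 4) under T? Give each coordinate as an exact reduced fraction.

T1 rotate right-handed about the x-axis with cos θ = 8/17, sin θ = 15/17: (4, 4, 4) → (4, -28/17, 92/17)
T2 reflect across x = 0: (4, -28/17, 92/17) → (-4, -28/17, 92/17)
T3 translate by (3, -5, 0): (-4, -28/17, 92/17) → (-1, -113/17, 92/17)
T4 translate by (-1, -2, -6): (-1, -113/17, 92/17) → (-2, -147/17, -10/17)

T(p) = (-2, -147/17, -10/17)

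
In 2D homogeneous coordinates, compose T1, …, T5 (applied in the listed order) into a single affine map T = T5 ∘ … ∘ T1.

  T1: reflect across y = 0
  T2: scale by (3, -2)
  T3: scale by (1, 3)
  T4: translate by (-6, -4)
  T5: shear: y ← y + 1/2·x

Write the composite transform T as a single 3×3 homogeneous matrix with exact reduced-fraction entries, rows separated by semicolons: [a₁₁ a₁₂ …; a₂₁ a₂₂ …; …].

T1 = [1 0 0; 0 -1 0; 0 0 1]
T2·T1 = [3 0 0; 0 2 0; 0 0 1]
T3·…·T1 = [3 0 0; 0 6 0; 0 0 1]
T4·…·T1 = [3 0 -6; 0 6 -4; 0 0 1]
T5·…·T1 = [3 0 -6; 3/2 6 -7; 0 0 1]

T = [3 0 -6; 3/2 6 -7; 0 0 1]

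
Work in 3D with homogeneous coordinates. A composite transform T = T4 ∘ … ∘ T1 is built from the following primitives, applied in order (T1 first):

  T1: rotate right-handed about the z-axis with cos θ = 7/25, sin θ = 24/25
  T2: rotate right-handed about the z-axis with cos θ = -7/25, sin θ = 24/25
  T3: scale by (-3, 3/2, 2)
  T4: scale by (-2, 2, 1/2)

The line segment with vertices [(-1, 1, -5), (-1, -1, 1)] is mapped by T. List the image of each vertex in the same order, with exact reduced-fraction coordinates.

T1 rotate right-handed about the z-axis with cos θ = 7/25, sin θ = 24/25: (-1, 1, -5) → (-31/25, -17/25, -5); (-1, -1, 1) → (17/25, -31/25, 1)
T2 rotate right-handed about the z-axis with cos θ = -7/25, sin θ = 24/25: (-31/25, -17/25, -5) → (1, -1, -5); (17/25, -31/25, 1) → (1, 1, 1)
T3 scale by (-3, 3/2, 2): (1, -1, -5) → (-3, -3/2, -10); (1, 1, 1) → (-3, 3/2, 2)
T4 scale by (-2, 2, 1/2): (-3, -3/2, -10) → (6, -3, -5); (-3, 3/2, 2) → (6, 3, 1)

image vertices: (6, -3, -5), (6, 3, 1)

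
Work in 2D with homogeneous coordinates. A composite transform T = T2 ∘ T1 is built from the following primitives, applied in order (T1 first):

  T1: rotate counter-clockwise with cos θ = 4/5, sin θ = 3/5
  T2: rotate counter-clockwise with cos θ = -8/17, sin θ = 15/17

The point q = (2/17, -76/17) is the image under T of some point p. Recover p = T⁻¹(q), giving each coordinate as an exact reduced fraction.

p = (-2, 4)

T1 = [4/5 -3/5 0; 3/5 4/5 0; 0 0 1]
T2·T1 = [-77/85 -36/85 0; 36/85 -77/85 0; 0 0 1]
det M = 1; M⁻¹ = [-77/85 36/85 0; -36/85 -77/85 0; 0 0 1]
M⁻¹ · (2/17, -76/17)ᵀ = (-2, 4)ᵀ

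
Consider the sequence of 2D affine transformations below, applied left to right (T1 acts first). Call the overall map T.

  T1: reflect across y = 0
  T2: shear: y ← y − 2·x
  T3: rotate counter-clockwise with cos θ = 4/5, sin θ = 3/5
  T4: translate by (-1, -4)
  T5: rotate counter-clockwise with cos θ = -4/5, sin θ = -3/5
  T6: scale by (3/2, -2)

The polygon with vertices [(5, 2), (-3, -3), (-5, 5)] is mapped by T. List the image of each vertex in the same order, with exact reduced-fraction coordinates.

T1 reflect across y = 0: (5, 2) → (5, -2); (-3, -3) → (-3, 3); (-5, 5) → (-5, -5)
T2 shear: y ← y − 2·x: (5, -2) → (5, -12); (-3, 3) → (-3, 9); (-5, -5) → (-5, 5)
T3 rotate counter-clockwise with cos θ = 4/5, sin θ = 3/5: (5, -12) → (56/5, -33/5); (-3, 9) → (-39/5, 27/5); (-5, 5) → (-7, 1)
T4 translate by (-1, -4): (56/5, -33/5) → (51/5, -53/5); (-39/5, 27/5) → (-44/5, 7/5); (-7, 1) → (-8, -3)
T5 rotate counter-clockwise with cos θ = -4/5, sin θ = -3/5: (51/5, -53/5) → (-363/25, 59/25); (-44/5, 7/5) → (197/25, 104/25); (-8, -3) → (23/5, 36/5)
T6 scale by (3/2, -2): (-363/25, 59/25) → (-1089/50, -118/25); (197/25, 104/25) → (591/50, -208/25); (23/5, 36/5) → (69/10, -72/5)

image vertices: (-1089/50, -118/25), (591/50, -208/25), (69/10, -72/5)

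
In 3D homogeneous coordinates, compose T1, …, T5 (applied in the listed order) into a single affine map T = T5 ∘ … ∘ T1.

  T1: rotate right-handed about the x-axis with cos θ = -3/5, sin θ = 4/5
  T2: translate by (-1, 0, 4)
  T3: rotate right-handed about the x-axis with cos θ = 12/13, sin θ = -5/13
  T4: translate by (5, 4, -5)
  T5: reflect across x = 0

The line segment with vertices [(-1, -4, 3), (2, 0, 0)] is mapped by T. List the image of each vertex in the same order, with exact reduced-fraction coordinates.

image vertices: (-3, 47/13, -77/13), (-6, 72/13, -17/13)

T1 rotate right-handed about the x-axis with cos θ = -3/5, sin θ = 4/5: (-1, -4, 3) → (-1, 0, -5); (2, 0, 0) → (2, 0, 0)
T2 translate by (-1, 0, 4): (-1, 0, -5) → (-2, 0, -1); (2, 0, 0) → (1, 0, 4)
T3 rotate right-handed about the x-axis with cos θ = 12/13, sin θ = -5/13: (-2, 0, -1) → (-2, -5/13, -12/13); (1, 0, 4) → (1, 20/13, 48/13)
T4 translate by (5, 4, -5): (-2, -5/13, -12/13) → (3, 47/13, -77/13); (1, 20/13, 48/13) → (6, 72/13, -17/13)
T5 reflect across x = 0: (3, 47/13, -77/13) → (-3, 47/13, -77/13); (6, 72/13, -17/13) → (-6, 72/13, -17/13)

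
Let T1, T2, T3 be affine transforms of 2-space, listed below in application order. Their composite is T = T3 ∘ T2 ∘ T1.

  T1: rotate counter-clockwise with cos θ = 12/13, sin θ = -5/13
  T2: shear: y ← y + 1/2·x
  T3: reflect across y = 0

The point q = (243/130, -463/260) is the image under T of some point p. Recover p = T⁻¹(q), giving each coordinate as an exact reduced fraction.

T1 = [12/13 5/13 0; -5/13 12/13 0; 0 0 1]
T2·T1 = [12/13 5/13 0; 1/13 29/26 0; 0 0 1]
T3·…·T1 = [12/13 5/13 0; -1/13 -29/26 0; 0 0 1]
det M = -1; M⁻¹ = [29/26 5/13 0; -1/13 -12/13 0; 0 0 1]
M⁻¹ · (243/130, -463/260)ᵀ = (7/5, 3/2)ᵀ

p = (7/5, 3/2)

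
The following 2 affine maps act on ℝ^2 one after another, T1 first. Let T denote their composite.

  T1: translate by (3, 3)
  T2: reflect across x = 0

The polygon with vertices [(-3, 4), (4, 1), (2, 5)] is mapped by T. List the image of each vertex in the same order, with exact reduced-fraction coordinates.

image vertices: (0, 7), (-7, 4), (-5, 8)

T1 translate by (3, 3): (-3, 4) → (0, 7); (4, 1) → (7, 4); (2, 5) → (5, 8)
T2 reflect across x = 0: (0, 7) → (0, 7); (7, 4) → (-7, 4); (5, 8) → (-5, 8)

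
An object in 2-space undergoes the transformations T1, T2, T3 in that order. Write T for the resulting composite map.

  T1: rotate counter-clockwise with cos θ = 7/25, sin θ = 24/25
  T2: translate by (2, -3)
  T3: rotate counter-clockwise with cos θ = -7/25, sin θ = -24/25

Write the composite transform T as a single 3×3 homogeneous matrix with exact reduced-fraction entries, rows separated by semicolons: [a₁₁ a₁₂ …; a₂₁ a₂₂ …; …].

T = [527/625 336/625 -86/25; -336/625 527/625 -27/25; 0 0 1]

T1 = [7/25 -24/25 0; 24/25 7/25 0; 0 0 1]
T2·T1 = [7/25 -24/25 2; 24/25 7/25 -3; 0 0 1]
T3·…·T1 = [527/625 336/625 -86/25; -336/625 527/625 -27/25; 0 0 1]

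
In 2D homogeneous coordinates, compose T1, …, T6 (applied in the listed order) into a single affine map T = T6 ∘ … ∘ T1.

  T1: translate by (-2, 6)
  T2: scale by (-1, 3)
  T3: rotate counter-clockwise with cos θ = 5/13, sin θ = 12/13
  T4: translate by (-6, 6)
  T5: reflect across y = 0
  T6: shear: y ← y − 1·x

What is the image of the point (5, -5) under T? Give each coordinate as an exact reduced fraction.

T(p) = (-129/13, 72/13)

T1 translate by (-2, 6): (5, -5) → (3, 1)
T2 scale by (-1, 3): (3, 1) → (-3, 3)
T3 rotate counter-clockwise with cos θ = 5/13, sin θ = 12/13: (-3, 3) → (-51/13, -21/13)
T4 translate by (-6, 6): (-51/13, -21/13) → (-129/13, 57/13)
T5 reflect across y = 0: (-129/13, 57/13) → (-129/13, -57/13)
T6 shear: y ← y − 1·x: (-129/13, -57/13) → (-129/13, 72/13)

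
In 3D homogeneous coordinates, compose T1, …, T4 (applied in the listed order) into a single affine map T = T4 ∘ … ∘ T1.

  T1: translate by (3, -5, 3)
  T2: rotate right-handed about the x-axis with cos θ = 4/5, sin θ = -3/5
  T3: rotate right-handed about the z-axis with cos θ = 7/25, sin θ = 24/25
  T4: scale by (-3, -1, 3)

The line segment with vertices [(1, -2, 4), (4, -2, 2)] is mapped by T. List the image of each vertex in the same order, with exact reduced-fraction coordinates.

image vertices: (-924/125, -431/125, 147/5), (-1671/125, -749/125, 123/5)

T1 translate by (3, -5, 3): (1, -2, 4) → (4, -7, 7); (4, -2, 2) → (7, -7, 5)
T2 rotate right-handed about the x-axis with cos θ = 4/5, sin θ = -3/5: (4, -7, 7) → (4, -7/5, 49/5); (7, -7, 5) → (7, -13/5, 41/5)
T3 rotate right-handed about the z-axis with cos θ = 7/25, sin θ = 24/25: (4, -7/5, 49/5) → (308/125, 431/125, 49/5); (7, -13/5, 41/5) → (557/125, 749/125, 41/5)
T4 scale by (-3, -1, 3): (308/125, 431/125, 49/5) → (-924/125, -431/125, 147/5); (557/125, 749/125, 41/5) → (-1671/125, -749/125, 123/5)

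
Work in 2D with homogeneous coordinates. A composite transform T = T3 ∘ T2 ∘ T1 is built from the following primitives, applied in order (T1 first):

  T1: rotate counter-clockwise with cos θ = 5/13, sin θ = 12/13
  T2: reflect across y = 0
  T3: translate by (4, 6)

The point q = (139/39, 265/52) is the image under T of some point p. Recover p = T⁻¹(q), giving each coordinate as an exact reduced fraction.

T1 = [5/13 -12/13 0; 12/13 5/13 0; 0 0 1]
T2·T1 = [5/13 -12/13 0; -12/13 -5/13 0; 0 0 1]
T3·…·T1 = [5/13 -12/13 4; -12/13 -5/13 6; 0 0 1]
det M = -1; M⁻¹ = [5/13 -12/13 4; -12/13 -5/13 6; 0 0 1]
M⁻¹ · (139/39, 265/52)ᵀ = (2/3, 3/4)ᵀ

p = (2/3, 3/4)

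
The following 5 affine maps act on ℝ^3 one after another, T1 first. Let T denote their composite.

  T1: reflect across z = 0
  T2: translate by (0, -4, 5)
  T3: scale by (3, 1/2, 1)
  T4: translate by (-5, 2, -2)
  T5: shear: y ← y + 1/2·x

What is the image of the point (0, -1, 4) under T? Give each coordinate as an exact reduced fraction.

T1 reflect across z = 0: (0, -1, 4) → (0, -1, -4)
T2 translate by (0, -4, 5): (0, -1, -4) → (0, -5, 1)
T3 scale by (3, 1/2, 1): (0, -5, 1) → (0, -5/2, 1)
T4 translate by (-5, 2, -2): (0, -5/2, 1) → (-5, -1/2, -1)
T5 shear: y ← y + 1/2·x: (-5, -1/2, -1) → (-5, -3, -1)

T(p) = (-5, -3, -1)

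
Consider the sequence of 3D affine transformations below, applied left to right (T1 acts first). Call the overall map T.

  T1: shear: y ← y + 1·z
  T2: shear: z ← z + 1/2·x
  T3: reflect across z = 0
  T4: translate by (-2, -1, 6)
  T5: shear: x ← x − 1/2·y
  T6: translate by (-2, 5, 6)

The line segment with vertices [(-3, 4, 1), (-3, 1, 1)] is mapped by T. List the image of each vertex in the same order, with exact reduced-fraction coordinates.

T1 shear: y ← y + 1·z: (-3, 4, 1) → (-3, 5, 1); (-3, 1, 1) → (-3, 2, 1)
T2 shear: z ← z + 1/2·x: (-3, 5, 1) → (-3, 5, -1/2); (-3, 2, 1) → (-3, 2, -1/2)
T3 reflect across z = 0: (-3, 5, -1/2) → (-3, 5, 1/2); (-3, 2, -1/2) → (-3, 2, 1/2)
T4 translate by (-2, -1, 6): (-3, 5, 1/2) → (-5, 4, 13/2); (-3, 2, 1/2) → (-5, 1, 13/2)
T5 shear: x ← x − 1/2·y: (-5, 4, 13/2) → (-7, 4, 13/2); (-5, 1, 13/2) → (-11/2, 1, 13/2)
T6 translate by (-2, 5, 6): (-7, 4, 13/2) → (-9, 9, 25/2); (-11/2, 1, 13/2) → (-15/2, 6, 25/2)

image vertices: (-9, 9, 25/2), (-15/2, 6, 25/2)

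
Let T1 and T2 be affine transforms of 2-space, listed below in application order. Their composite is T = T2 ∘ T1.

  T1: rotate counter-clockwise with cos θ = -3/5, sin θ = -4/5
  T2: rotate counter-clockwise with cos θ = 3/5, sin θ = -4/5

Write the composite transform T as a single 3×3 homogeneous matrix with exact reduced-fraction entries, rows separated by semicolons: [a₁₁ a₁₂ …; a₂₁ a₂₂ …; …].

T1 = [-3/5 4/5 0; -4/5 -3/5 0; 0 0 1]
T2·T1 = [-1 0 0; 0 -1 0; 0 0 1]

T = [-1 0 0; 0 -1 0; 0 0 1]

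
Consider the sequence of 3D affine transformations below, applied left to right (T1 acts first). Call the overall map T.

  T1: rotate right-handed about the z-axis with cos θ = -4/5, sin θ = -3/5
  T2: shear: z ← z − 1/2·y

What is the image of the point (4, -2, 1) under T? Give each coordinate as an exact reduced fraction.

T1 rotate right-handed about the z-axis with cos θ = -4/5, sin θ = -3/5: (4, -2, 1) → (-22/5, -4/5, 1)
T2 shear: z ← z − 1/2·y: (-22/5, -4/5, 1) → (-22/5, -4/5, 7/5)

T(p) = (-22/5, -4/5, 7/5)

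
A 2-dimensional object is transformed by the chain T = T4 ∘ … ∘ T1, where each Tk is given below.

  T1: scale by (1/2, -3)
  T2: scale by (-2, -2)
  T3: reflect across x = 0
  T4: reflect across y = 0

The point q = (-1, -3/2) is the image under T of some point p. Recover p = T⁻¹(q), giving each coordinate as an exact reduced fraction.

T1 = [1/2 0 0; 0 -3 0; 0 0 1]
T2·T1 = [-1 0 0; 0 6 0; 0 0 1]
T3·…·T1 = [1 0 0; 0 6 0; 0 0 1]
T4·…·T1 = [1 0 0; 0 -6 0; 0 0 1]
det M = -6; M⁻¹ = [1 0 0; 0 -1/6 0; 0 0 1]
M⁻¹ · (-1, -3/2)ᵀ = (-1, 1/4)ᵀ

p = (-1, 1/4)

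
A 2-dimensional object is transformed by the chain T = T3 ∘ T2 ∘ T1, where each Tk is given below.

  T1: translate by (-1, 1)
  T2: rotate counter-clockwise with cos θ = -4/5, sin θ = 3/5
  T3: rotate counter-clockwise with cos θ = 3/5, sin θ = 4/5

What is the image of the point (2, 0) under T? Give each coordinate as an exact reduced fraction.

T1 translate by (-1, 1): (2, 0) → (1, 1)
T2 rotate counter-clockwise with cos θ = -4/5, sin θ = 3/5: (1, 1) → (-7/5, -1/5)
T3 rotate counter-clockwise with cos θ = 3/5, sin θ = 4/5: (-7/5, -1/5) → (-17/25, -31/25)

T(p) = (-17/25, -31/25)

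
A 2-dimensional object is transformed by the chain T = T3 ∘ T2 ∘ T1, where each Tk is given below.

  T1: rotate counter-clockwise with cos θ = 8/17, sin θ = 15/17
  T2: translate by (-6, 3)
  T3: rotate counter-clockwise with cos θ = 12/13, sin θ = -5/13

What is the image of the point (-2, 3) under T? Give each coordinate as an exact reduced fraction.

T(p) = (-1731/221, 1355/221)

T1 rotate counter-clockwise with cos θ = 8/17, sin θ = 15/17: (-2, 3) → (-61/17, -6/17)
T2 translate by (-6, 3): (-61/17, -6/17) → (-163/17, 45/17)
T3 rotate counter-clockwise with cos θ = 12/13, sin θ = -5/13: (-163/17, 45/17) → (-1731/221, 1355/221)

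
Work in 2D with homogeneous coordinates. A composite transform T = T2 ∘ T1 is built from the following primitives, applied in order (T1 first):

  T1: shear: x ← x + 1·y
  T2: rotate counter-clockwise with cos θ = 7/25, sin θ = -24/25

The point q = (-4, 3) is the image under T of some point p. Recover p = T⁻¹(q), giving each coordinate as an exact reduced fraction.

p = (-1, -3)

T1 = [1 1 0; 0 1 0; 0 0 1]
T2·T1 = [7/25 31/25 0; -24/25 -17/25 0; 0 0 1]
det M = 1; M⁻¹ = [-17/25 -31/25 0; 24/25 7/25 0; 0 0 1]
M⁻¹ · (-4, 3)ᵀ = (-1, -3)ᵀ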